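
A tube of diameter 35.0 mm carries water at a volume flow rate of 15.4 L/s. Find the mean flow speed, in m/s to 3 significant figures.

16.0 m/s

Q = 15.4 L/s = 0.0154 m³/s.
v = Q/A = 0.0154 / 0.000962 = 16.0 m/s.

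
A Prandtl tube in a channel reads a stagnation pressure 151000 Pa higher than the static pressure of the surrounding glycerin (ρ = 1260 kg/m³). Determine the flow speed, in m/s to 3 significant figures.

v ≈ 15.5 m/s

Bernoulli between the free stream and the stagnation point: ½ρv² = P_stag − P_static.
v = √(2ΔP/ρ) = √(2·151000/1260) = 15.5 m/s.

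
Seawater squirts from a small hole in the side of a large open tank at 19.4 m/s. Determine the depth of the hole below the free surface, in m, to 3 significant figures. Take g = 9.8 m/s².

Torricelli: v = √(2gh), so h = v²/(2g).
h = 19.4²/(2·9.8) = 376/19.60 = 19.2 m.

19.2 m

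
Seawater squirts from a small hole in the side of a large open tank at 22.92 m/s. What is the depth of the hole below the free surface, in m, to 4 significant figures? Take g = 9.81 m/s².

Inverting v = √(2gh) gives h = v² / 2g.
h = 22.92²/(2·9.81) = 525.3/19.62 = 26.78 m.

h ≈ 26.78 m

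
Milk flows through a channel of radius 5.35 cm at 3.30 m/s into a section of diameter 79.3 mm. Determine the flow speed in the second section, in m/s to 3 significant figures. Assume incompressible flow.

v₂ = 6.01 m/s

Continuity gives A₁v₁ = A₂v₂, so v₂ = (89.9 cm²)/(49.4 cm²) × 3.30 m/s = 6.01 m/s.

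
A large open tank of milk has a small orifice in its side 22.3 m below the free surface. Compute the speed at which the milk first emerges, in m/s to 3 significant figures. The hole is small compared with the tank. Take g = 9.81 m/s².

The surface is effectively still and both ends are open, so ½v² = gh and v = √(2·9.81·22.3) = 20.9 m/s.

v = 20.9 m/s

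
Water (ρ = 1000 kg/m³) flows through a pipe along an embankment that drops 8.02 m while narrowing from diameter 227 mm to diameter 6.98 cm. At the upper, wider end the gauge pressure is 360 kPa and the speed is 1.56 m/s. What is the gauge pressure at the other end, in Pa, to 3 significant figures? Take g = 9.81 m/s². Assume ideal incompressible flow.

Continuity gives A₁v₁ = A₂v₂, so v₂ = (405 cm²)/(38.3 cm²) × 1.56 m/s = 16.5 m/s.
Applying Bernoulli between the two ends and solving for P₂: P₂ = P₁ + ½ρ(v₁² − v₂²) − ρgΔh.
P₂ = 360000 + ½·1000·(1.56² − 16.5²) − 1000·9.81·(−8.02) = 360000 + (-135000) − (-78700) = 304000 Pa.

304000 Pa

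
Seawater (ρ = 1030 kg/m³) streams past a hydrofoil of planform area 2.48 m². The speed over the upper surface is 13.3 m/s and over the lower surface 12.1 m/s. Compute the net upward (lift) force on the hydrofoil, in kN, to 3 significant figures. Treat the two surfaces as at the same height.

With equal heights on the two surfaces, Bernoulli gives P_lower − P_upper = ½ρ(v_upper² − v_lower²).
ΔP = ½·1030·(13.3² − 12.1²) = 15700 Pa.
Lift = ΔP · A = 15700 × 2.48 = 38900 N.

F = 38.9 kN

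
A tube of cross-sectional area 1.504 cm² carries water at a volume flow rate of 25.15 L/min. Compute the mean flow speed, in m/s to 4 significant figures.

2.787 m/s

Q = 25.15 L/min = 0.0004192 m³/s.
v = Q/A = 0.0004192 / 0.0001504 = 2.787 m/s.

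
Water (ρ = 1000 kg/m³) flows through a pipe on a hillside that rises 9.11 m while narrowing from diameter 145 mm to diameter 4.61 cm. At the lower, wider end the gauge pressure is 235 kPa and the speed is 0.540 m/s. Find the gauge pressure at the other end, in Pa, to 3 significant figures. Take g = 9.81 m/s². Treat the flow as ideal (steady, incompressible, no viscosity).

The volume flow rate is constant, so v₂ = (A₁/A₂)v₁ = (165/16.7)·0.540 = 5.34 m/s.
Energy conservation along the streamline gives P₂ = P₁ − ½ρ(v₂² − v₁²) − ρg(h₂ − h₁).
P₂ = 235000 + ½·1000·(0.540² − 5.34²) − 1000·9.81·(+9.11) = 235000 + (-14100) − (89400) = 132000 Pa.

P₂ = 132000 Pa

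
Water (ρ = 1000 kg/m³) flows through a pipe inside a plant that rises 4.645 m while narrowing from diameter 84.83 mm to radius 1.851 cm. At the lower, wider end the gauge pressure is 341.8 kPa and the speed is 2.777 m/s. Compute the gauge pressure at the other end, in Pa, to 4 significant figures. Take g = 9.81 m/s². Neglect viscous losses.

The volume flow rate is constant, so v₂ = (A₁/A₂)v₁ = (56.52/10.76)·2.777 = 14.58 m/s.
Energy conservation along the streamline gives P₂ = P₁ − ½ρ(v₂² − v₁²) − ρg(h₂ − h₁).
P₂ = 341800 + ½·1000·(2.777² − 14.58²) − 1000·9.81·(+4.645) = 341800 + (-102500) − (45570) = 193800 Pa.

193800 Pa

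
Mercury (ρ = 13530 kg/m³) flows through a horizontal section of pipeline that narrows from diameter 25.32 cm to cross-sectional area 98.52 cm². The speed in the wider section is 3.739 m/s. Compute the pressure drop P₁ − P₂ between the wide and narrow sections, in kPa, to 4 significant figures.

Mass conservation (A₁v₁ = A₂v₂) gives v₂ = 3.739 × 503.5/98.52 = 19.11 m/s.
The pipe is horizontal, so Bernoulli reduces to P₁ + ½ρv₁² = P₂ + ½ρv₂².
P₁ − P₂ = ½·13530·(19.11² − 3.739²) = ½·13530·351.2 = 2376000 Pa.

ΔP = 2376 kPa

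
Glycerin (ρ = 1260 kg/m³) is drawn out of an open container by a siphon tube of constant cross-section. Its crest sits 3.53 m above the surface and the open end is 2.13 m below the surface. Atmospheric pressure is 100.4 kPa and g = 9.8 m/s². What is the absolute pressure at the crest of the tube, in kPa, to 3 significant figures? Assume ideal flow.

P_top ≈ 30.5 kPa

From the surface to the outlet (both open to atmosphere, surface at rest): v = √(2g·h_out) = √(2·9.8·2.13) = 6.46 m/s.
The bore is uniform, so the speed at the crest is the same v. Bernoulli surface→crest: P_atm = P_top + ½ρv² + ρg·h_top.
P_top = 100400 − ½·1260·6.46² − 1260·9.8·3.53 = 30500 Pa.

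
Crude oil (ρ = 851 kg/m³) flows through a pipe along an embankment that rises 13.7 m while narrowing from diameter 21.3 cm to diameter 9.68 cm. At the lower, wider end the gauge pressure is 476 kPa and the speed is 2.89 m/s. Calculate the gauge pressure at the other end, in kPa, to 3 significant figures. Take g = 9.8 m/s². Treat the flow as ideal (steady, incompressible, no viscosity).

P₂ ≈ 282 kPa

Mass conservation (A₁v₁ = A₂v₂) gives v₂ = 2.89 × 356/73.6 = 14.0 m/s.
Applying Bernoulli between the two ends and solving for P₂: P₂ = P₁ + ½ρ(v₁² − v₂²) − ρgΔh.
P₂ = 476000 + ½·851·(2.89² − 14.0²) − 851·9.8·(+13.7) = 476000 + (-79800) − (114000) = 282000 Pa.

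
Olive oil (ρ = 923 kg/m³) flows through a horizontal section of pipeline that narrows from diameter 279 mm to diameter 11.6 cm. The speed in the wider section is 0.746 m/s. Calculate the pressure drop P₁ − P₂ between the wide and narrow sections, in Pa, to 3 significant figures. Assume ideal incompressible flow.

ΔP ≈ 8340 Pa

By continuity, v₂ = v₁·A₁/A₂ = 0.746·(611/106) = 4.32 m/s.
Bernoulli (h₁ = h₂): P₁ − P₂ = ½ρ(v₂² − v₁²).
P₁ − P₂ = ½·923·(4.32² − 0.746²) = ½·923·18.1 = 8340 Pa.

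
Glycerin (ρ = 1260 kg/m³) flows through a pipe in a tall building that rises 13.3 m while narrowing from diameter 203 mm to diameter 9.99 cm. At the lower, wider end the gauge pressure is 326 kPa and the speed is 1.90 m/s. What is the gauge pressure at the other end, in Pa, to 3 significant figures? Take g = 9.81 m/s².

P₂ = 125000 Pa

Continuity gives A₁v₁ = A₂v₂, so v₂ = (324 cm²)/(78.4 cm²) × 1.90 m/s = 7.85 m/s.
Applying Bernoulli between the two ends and solving for P₂: P₂ = P₁ + ½ρ(v₁² − v₂²) − ρgΔh.
P₂ = 326000 + ½·1260·(1.90² − 7.85²) − 1260·9.81·(+13.3) = 326000 + (-36500) − (164000) = 125000 Pa.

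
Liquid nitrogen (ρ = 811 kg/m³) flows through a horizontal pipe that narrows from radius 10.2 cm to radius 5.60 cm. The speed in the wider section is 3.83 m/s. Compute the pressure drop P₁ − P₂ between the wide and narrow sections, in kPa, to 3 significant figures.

ΔP ≈ 59.5 kPa

Continuity gives A₁v₁ = A₂v₂, so v₂ = (327 cm²)/(98.5 cm²) × 3.83 m/s = 12.7 m/s.
Along the horizontal streamline, P + ½ρv² is constant.
P₁ − P₂ = ½·811·(12.7² − 3.83²) = ½·811·147 = 59500 Pa.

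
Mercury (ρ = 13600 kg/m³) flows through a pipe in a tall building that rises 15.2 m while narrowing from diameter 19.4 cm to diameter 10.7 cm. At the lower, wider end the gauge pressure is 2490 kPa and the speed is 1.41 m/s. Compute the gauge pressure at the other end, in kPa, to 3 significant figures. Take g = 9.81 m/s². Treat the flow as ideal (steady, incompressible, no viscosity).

P₂ ≈ 330 kPa

Continuity gives A₁v₁ = A₂v₂, so v₂ = (296 cm²)/(89.9 cm²) × 1.41 m/s = 4.64 m/s.
Energy conservation along the streamline gives P₂ = P₁ − ½ρ(v₂² − v₁²) − ρg(h₂ − h₁).
P₂ = 2490000 + ½·13600·(1.41² − 4.64²) − 13600·9.81·(+15.2) = 2490000 + (-133000) − (2030000) = 330000 Pa.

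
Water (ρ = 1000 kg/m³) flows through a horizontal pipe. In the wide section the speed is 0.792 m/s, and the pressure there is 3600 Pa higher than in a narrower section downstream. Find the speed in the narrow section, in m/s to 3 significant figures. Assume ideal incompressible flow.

Horizontal Bernoulli: P₁ + ½ρv₁² = P₂ + ½ρv₂², so v₂² = v₁² + 2(P₁ − P₂)/ρ.
v₂ = √(0.792² + 2·3600/1000) = √(0.627 + 7.20) = 2.80 m/s.

2.80 m/s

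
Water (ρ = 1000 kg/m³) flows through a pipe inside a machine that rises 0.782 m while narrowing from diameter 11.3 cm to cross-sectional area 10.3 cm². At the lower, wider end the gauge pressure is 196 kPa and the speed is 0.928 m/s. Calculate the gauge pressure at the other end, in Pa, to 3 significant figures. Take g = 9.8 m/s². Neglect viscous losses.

The volume flow rate is constant, so v₂ = (A₁/A₂)v₁ = (100/10.3)·0.928 = 9.04 m/s.
Bernoulli: P₁ + ½ρv₁² + ρg h₁ = P₂ + ½ρv₂² + ρg h₂, so P₂ = P₁ + ½ρ(v₁² − v₂²) − ρg(h₂ − h₁).
P₂ = 196000 + ½·1000·(0.928² − 9.04²) − 1000·9.8·(+0.782) = 196000 + (-40400) − (7660) = 148000 Pa.

P₂ ≈ 148000 Pa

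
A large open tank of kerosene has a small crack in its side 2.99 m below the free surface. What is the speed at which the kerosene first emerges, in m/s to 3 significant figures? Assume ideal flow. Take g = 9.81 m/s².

Bernoulli from surface to hole (P equal, v_surface ≈ 0): v = √(2gh) = √(2×9.81×2.99) = 7.66 m/s.

v ≈ 7.66 m/s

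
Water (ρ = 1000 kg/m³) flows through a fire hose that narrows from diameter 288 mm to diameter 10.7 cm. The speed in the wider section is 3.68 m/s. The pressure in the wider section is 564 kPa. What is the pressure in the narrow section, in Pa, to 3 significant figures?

P₂ ≈ 215000 Pa

Mass conservation (A₁v₁ = A₂v₂) gives v₂ = 3.68 × 651/89.9 = 26.7 m/s.
With no height change, Bernoulli's equation is P₁ + ½ρv₁² = P₂ + ½ρv₂².
P₂ = P₁ − ½ρ(v₂² − v₁²) = 564000 − ½·1000·(26.7² − 3.68²) = 564000 − 349000 = 215000 Pa.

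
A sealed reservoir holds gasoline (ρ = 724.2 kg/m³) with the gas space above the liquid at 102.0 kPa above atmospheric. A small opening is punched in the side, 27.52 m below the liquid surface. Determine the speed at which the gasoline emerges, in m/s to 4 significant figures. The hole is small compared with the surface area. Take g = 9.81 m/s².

Take point 1 at the surface (v₁ ≈ 0) and point 2 at the hole (at atmospheric pressure). Bernoulli: P₁ + ρg h = P_atm + ½ρv₂².
With P₁ − P_atm = 102000 Pa, v₂ = √(2gh + 2ΔP/ρ) = √(2·9.81·27.52 + 2·102000/724.2) = 28.66 m/s.

v = 28.66 m/s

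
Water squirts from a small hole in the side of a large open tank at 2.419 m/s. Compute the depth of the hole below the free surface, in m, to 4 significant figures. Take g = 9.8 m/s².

0.2985 m

Torricelli: v = √(2gh), so h = v²/(2g).
h = 2.419²/(2·9.8) = 5.852/19.60 = 0.2985 m.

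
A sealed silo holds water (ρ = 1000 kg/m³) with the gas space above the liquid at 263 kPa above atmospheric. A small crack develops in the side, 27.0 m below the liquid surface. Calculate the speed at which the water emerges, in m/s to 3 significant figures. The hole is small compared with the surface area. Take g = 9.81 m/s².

v = 32.5 m/s

Take point 1 at the surface (v₁ ≈ 0) and point 2 at the hole (at atmospheric pressure). Bernoulli: P₁ + ρg h = P_atm + ½ρv₂².
With P₁ − P_atm = 263000 Pa, v₂ = √(2gh + 2ΔP/ρ) = √(2·9.81·27.0 + 2·263000/1000) = 32.5 m/s.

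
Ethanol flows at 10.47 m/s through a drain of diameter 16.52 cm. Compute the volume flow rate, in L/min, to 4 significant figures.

Q ≈ 13470 L/min

Q = A·v = 0.02143 m² × 10.47 m/s = 0.2244 m³/s.
Converting: 0.2244 m³/s × 60000 = 13470 L/min.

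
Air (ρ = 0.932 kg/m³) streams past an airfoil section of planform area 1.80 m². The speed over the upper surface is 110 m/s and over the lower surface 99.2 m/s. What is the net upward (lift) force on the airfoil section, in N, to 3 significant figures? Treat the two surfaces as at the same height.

From P + ½ρv² = const at equal height, P_low − P_up = ½ρ(v_up² − v_low²).
ΔP = ½·0.932·(110² − 99.2²) = 1050 Pa.
Lift = ΔP · A = 1050 × 1.80 = 1900 N.

F ≈ 1900 N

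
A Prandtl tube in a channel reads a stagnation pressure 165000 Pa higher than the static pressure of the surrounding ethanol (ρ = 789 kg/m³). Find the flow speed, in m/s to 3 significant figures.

v ≈ 20.5 m/s

At the stagnation point the flow is brought to rest, so Bernoulli gives P_stag − P_static = ½ρv².
v = √(2ΔP/ρ) = √(2·165000/789) = 20.5 m/s.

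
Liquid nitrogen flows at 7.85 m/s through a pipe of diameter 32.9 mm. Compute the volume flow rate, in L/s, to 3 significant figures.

Q ≈ 6.67 L/s

Q = A·v = 0.000850 m² × 7.85 m/s = 0.00667 m³/s.
Converting: 0.00667 m³/s × 1000 = 6.67 L/s.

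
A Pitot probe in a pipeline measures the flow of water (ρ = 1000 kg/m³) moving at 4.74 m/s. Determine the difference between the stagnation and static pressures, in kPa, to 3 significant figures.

At the stagnation point the flow is brought to rest, so Bernoulli gives P_stag − P_static = ½ρv².
ΔP = ½·1000·4.74² = 11200 Pa.

ΔP = 11.2 kPa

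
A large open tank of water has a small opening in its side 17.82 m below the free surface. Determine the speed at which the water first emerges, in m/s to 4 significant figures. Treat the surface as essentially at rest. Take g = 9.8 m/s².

v = 18.69 m/s

Torricelli's result v = √(2gh) gives v = √(2·9.8·17.82) = 18.69 m/s.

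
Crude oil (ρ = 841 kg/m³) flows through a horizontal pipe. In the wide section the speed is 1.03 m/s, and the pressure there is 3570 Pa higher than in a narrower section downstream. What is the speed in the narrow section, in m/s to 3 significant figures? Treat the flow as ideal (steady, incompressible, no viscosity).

Horizontal Bernoulli: P₁ + ½ρv₁² = P₂ + ½ρv₂², so v₂² = v₁² + 2(P₁ − P₂)/ρ.
v₂ = √(1.03² + 2·3570/841) = √(1.06 + 8.49) = 3.09 m/s.

v₂ ≈ 3.09 m/s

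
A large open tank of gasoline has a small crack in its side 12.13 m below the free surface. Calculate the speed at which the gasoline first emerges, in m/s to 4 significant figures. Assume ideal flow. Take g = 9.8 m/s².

The surface is effectively still and both ends are open, so ½v² = gh and v = √(2·9.8·12.13) = 15.42 m/s.

v ≈ 15.42 m/s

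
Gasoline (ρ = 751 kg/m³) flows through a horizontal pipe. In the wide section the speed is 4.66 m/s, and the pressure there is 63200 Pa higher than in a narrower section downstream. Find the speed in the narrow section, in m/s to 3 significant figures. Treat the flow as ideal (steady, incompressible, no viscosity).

13.8 m/s

Along the level pipe P + ½ρv² is conserved, hence v₂² = v₁² + 2(P₁ − P₂)/ρ.
v₂ = √(4.66² + 2·63200/751) = √(21.7 + 168) = 13.8 m/s.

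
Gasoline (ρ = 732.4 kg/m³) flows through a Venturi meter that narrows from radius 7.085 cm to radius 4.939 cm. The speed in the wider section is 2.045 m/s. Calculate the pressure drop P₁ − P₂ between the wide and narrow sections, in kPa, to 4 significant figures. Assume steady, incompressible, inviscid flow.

ΔP = 4.954 kPa

The volume flow rate is constant, so v₂ = (A₁/A₂)v₁ = (157.7/76.64)·2.045 = 4.208 m/s.
Bernoulli (h₁ = h₂): P₁ − P₂ = ½ρ(v₂² − v₁²).
P₁ − P₂ = ½·732.4·(4.208² − 2.045²) = ½·732.4·13.53 = 4954 Pa.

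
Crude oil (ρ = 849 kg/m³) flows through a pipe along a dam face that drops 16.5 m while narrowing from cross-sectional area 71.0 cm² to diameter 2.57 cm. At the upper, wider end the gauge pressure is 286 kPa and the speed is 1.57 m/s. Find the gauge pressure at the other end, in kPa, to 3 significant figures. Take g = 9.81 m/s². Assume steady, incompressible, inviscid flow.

P₂ = 228 kPa

The volume flow rate is constant, so v₂ = (A₁/A₂)v₁ = (71.0/5.19)·1.57 = 21.5 m/s.
Bernoulli: P₁ + ½ρv₁² + ρg h₁ = P₂ + ½ρv₂² + ρg h₂, so P₂ = P₁ + ½ρ(v₁² − v₂²) − ρg(h₂ − h₁).
P₂ = 286000 + ½·849·(1.57² − 21.5²) − 849·9.81·(−16.5) = 286000 + (-195000) − (-137000) = 228000 Pa.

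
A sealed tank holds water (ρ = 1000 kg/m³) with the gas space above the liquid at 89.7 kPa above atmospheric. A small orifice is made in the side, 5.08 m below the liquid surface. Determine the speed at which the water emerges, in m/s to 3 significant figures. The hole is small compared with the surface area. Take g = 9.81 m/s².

Take point 1 at the surface (v₁ ≈ 0) and point 2 at the hole (at atmospheric pressure). Bernoulli: P₁ + ρg h = P_atm + ½ρv₂².
With P₁ − P_atm = 89700 Pa, v₂ = √(2gh + 2ΔP/ρ) = √(2·9.81·5.08 + 2·89700/1000) = 16.7 m/s.

v ≈ 16.7 m/s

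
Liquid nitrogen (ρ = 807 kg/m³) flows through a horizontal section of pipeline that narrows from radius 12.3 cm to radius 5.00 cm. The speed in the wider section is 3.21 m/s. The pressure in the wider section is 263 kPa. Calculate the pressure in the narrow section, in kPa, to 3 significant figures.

Mass conservation (A₁v₁ = A₂v₂) gives v₂ = 3.21 × 475/78.5 = 19.4 m/s.
Along the horizontal streamline, P + ½ρv² is constant.
P₂ = P₁ − ½ρ(v₂² − v₁²) = 263000 − ½·807·(19.4² − 3.21²) = 263000 − 148000 = 115000 Pa.

P₂ ≈ 115 kPa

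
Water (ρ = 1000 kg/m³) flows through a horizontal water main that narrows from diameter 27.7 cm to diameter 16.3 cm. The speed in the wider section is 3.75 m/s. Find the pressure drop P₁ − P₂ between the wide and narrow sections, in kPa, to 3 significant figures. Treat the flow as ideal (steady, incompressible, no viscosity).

Continuity gives A₁v₁ = A₂v₂, so v₂ = (603 cm²)/(209 cm²) × 3.75 m/s = 10.8 m/s.
The pipe is horizontal, so Bernoulli reduces to P₁ + ½ρv₁² = P₂ + ½ρv₂².
P₁ − P₂ = ½·1000·(10.8² − 3.75²) = ½·1000·103 = 51600 Pa.

ΔP ≈ 51.6 kPa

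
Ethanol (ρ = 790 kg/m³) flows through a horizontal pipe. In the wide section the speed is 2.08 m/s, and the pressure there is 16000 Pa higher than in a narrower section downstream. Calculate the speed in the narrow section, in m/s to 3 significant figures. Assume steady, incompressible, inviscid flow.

Horizontal Bernoulli: P₁ + ½ρv₁² = P₂ + ½ρv₂², so v₂² = v₁² + 2(P₁ − P₂)/ρ.
v₂ = √(2.08² + 2·16000/790) = √(4.33 + 40.5) = 6.70 m/s.

v₂ ≈ 6.70 m/s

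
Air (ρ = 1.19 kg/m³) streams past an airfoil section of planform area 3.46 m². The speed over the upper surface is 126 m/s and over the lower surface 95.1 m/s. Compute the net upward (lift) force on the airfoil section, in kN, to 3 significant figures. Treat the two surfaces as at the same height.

From P + ½ρv² = const at equal height, P_low − P_up = ½ρ(v_up² − v_low²).
ΔP = ½·1.19·(126² − 95.1²) = 4070 Pa.
Lift = ΔP · A = 4070 × 3.46 = 14100 N.

14.1 kN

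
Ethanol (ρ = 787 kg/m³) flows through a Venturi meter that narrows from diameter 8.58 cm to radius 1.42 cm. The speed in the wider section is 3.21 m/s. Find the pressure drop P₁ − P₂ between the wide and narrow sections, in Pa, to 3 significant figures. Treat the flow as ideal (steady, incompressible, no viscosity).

334000 Pa

Mass conservation (A₁v₁ = A₂v₂) gives v₂ = 3.21 × 57.8/6.33 = 29.3 m/s.
Bernoulli (h₁ = h₂): P₁ − P₂ = ½ρ(v₂² − v₁²).
P₁ − P₂ = ½·787·(29.3² − 3.21²) = ½·787·848 = 334000 Pa.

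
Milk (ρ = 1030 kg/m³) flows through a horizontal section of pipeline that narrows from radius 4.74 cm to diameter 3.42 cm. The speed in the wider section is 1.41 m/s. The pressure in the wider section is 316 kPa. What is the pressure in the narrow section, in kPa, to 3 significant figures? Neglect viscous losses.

P₂ ≈ 257 kPa

Mass conservation (A₁v₁ = A₂v₂) gives v₂ = 1.41 × 70.6/9.19 = 10.8 m/s.
The pipe is horizontal, so Bernoulli reduces to P₁ + ½ρv₁² = P₂ + ½ρv₂².
P₂ = P₁ − ½ρ(v₂² − v₁²) = 316000 − ½·1030·(10.8² − 1.41²) = 316000 − 59400 = 257000 Pa.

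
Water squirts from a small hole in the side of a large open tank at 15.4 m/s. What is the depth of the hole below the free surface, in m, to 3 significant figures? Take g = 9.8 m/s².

h ≈ 12.1 m

Inverting v = √(2gh) gives h = v² / 2g.
h = 15.4²/(2·9.8) = 237/19.60 = 12.1 m.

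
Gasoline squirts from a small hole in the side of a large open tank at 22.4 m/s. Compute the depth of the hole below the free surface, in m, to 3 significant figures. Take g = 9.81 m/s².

For a small hole in a large open tank, ½v² = gh, giving h = v²/(2g).
h = 22.4²/(2·9.81) = 502/19.62 = 25.6 m.

25.6 m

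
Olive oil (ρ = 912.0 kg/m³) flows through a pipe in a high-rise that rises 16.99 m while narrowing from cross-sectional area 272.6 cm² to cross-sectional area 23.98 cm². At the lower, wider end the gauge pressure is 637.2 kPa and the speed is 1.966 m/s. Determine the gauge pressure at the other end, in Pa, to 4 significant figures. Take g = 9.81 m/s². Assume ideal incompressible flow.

P₂ ≈ 259200 Pa

Continuity gives A₁v₁ = A₂v₂, so v₂ = (272.6 cm²)/(23.98 cm²) × 1.966 m/s = 22.35 m/s.
Energy conservation along the streamline gives P₂ = P₁ − ½ρ(v₂² − v₁²) − ρg(h₂ − h₁).
P₂ = 637200 + ½·912.0·(1.966² − 22.35²) − 912.0·9.81·(+16.99) = 637200 + (-226000) − (152000) = 259200 Pa.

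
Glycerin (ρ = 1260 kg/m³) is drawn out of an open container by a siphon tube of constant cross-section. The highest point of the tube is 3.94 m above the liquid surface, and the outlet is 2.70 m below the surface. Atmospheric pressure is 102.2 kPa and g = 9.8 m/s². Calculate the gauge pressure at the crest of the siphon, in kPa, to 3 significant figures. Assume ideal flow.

P_gauge ≈ -82.0 kPa

From the surface to the outlet (both open to atmosphere, surface at rest): v = √(2g·h_out) = √(2·9.8·2.70) = 7.27 m/s.
With constant cross-section the crest speed equals v; applying Bernoulli from the surface up to the crest, P_top = P_atm − ½ρv² − ρg·h_top.
P_top = 102200 − ½·1260·7.27² − 1260·9.8·3.94 = 20200 Pa. So P_gauge = P_top − P_atm = -82000 Pa.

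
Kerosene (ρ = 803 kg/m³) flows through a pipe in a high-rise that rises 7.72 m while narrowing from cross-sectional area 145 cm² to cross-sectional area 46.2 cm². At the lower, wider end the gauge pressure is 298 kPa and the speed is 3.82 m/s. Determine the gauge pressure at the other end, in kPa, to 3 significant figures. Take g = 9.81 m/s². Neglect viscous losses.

185 kPa

The volume flow rate is constant, so v₂ = (A₁/A₂)v₁ = (145/46.2)·3.82 = 12.0 m/s.
Energy conservation along the streamline gives P₂ = P₁ − ½ρ(v₂² − v₁²) − ρg(h₂ − h₁).
P₂ = 298000 + ½·803·(3.82² − 12.0²) − 803·9.81·(+7.72) = 298000 + (-51900) − (60800) = 185000 Pa.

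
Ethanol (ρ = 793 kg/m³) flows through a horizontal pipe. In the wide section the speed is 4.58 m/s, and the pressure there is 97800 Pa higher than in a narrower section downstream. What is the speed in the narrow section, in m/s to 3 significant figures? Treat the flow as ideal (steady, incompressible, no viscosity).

v₂ = 16.4 m/s

Along the level pipe P + ½ρv² is conserved, hence v₂² = v₁² + 2(P₁ − P₂)/ρ.
v₂ = √(4.58² + 2·97800/793) = √(21.0 + 247) = 16.4 m/s.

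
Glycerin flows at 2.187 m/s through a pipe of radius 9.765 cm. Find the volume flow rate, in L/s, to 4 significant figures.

Q = A·v = 0.02996 m² × 2.187 m/s = 0.06552 m³/s.
Converting: 0.06552 m³/s × 1000 = 65.52 L/s.

Q ≈ 65.52 L/s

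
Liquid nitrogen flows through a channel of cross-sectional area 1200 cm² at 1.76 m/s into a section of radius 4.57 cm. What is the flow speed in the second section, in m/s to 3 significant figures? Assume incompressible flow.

v₂ ≈ 32.2 m/s

The volume flow rate is constant, so v₂ = (A₁/A₂)v₁ = (1200/65.6)·1.76 = 32.2 m/s.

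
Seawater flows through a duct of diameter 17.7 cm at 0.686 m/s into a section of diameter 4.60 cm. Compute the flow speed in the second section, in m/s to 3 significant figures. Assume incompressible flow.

Continuity gives A₁v₁ = A₂v₂, so v₂ = (246 cm²)/(16.6 cm²) × 0.686 m/s = 10.2 m/s.

v₂ ≈ 10.2 m/s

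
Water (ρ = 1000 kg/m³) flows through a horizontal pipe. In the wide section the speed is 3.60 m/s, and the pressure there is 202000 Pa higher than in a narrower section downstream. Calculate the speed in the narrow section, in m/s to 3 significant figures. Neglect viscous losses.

v₂ ≈ 20.4 m/s

With h₁ = h₂, rearranging Bernoulli gives v₂ = √(v₁² + 2ΔP/ρ).
v₂ = √(3.60² + 2·202000/1000) = √(13.0 + 404) = 20.4 m/s.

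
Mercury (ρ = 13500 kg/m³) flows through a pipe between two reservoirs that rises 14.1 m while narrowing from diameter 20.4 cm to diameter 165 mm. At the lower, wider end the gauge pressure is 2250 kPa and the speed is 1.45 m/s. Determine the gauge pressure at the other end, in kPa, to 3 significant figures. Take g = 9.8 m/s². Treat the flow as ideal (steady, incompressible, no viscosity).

By continuity, v₂ = v₁·A₁/A₂ = 1.45·(327/214) = 2.22 m/s.
Energy conservation along the streamline gives P₂ = P₁ − ½ρ(v₂² − v₁²) − ρg(h₂ − h₁).
P₂ = 2250000 + ½·13500·(1.45² − 2.22²) − 13500·9.8·(+14.1) = 2250000 + (-19000) − (1870000) = 366000 Pa.

366 kPa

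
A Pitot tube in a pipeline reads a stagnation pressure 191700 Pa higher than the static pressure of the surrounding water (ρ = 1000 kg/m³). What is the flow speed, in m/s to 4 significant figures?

Bernoulli between the free stream and the stagnation point: ½ρv² = P_stag − P_static.
v = √(2ΔP/ρ) = √(2·191700/1000) = 19.58 m/s.

v ≈ 19.58 m/s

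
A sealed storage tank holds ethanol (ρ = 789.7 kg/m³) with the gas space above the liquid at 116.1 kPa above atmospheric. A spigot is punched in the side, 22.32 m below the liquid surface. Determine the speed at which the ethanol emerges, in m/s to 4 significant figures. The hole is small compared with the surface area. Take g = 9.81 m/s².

Take point 1 at the surface (v₁ ≈ 0) and point 2 at the hole (at atmospheric pressure). Bernoulli: P₁ + ρg h = P_atm + ½ρv₂².
With P₁ − P_atm = 116100 Pa, v₂ = √(2gh + 2ΔP/ρ) = √(2·9.81·22.32 + 2·116100/789.7) = 27.05 m/s.

v = 27.05 m/s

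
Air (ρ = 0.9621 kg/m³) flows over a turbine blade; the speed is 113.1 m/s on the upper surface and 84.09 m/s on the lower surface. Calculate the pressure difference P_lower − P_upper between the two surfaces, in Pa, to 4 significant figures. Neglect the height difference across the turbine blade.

With negligible Δh, P + ½ρv² is constant, so P_low − P_up = ½ρ(v_up² − v_low²).
ΔP = ½·0.9621·(113.1² − 84.09²) = 2752 Pa.

ΔP ≈ 2752 Pa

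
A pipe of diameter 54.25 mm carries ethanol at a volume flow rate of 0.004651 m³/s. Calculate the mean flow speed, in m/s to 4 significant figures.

v = 2.012 m/s

Q = 0.004651 m³/s = 0.004651 m³/s.
v = Q/A = 0.004651 / 0.002311 = 2.012 m/s.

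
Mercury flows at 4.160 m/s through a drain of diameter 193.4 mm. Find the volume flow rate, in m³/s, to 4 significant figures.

Q = A·v = 0.02938 m² × 4.160 m/s = 0.1222 m³/s.

Q ≈ 0.1222 m³/s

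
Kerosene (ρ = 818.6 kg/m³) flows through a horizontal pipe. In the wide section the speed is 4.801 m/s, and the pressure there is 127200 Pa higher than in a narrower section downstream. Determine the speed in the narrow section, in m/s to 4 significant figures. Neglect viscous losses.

Horizontal Bernoulli: P₁ + ½ρv₁² = P₂ + ½ρv₂², so v₂² = v₁² + 2(P₁ − P₂)/ρ.
v₂ = √(4.801² + 2·127200/818.6) = √(23.05 + 310.8) = 18.27 m/s.

v₂ ≈ 18.27 m/s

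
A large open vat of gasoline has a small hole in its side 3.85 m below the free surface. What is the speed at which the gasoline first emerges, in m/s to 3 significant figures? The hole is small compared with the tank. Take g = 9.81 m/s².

v ≈ 8.69 m/s

With the surface at rest and both surface and jet at atmospheric pressure, Bernoulli gives ρg h = ½ρv², so v = √(2gh) = √(2·9.81·3.85) = 8.69 m/s.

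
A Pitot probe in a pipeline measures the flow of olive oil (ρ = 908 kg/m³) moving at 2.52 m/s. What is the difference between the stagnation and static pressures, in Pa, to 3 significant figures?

ΔP ≈ 2880 Pa

At the stagnation point the flow is brought to rest, so Bernoulli gives P_stag − P_static = ½ρv².
ΔP = ½·908·2.52² = 2880 Pa.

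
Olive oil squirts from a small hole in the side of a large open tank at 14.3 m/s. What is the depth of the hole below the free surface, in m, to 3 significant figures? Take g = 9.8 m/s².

Torricelli: v = √(2gh), so h = v²/(2g).
h = 14.3²/(2·9.8) = 204/19.60 = 10.4 m.

h ≈ 10.4 m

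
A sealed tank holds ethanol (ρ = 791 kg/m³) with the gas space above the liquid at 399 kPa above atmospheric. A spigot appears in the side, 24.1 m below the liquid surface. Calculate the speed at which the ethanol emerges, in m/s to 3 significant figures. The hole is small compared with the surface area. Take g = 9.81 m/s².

Take point 1 at the surface (v₁ ≈ 0) and point 2 at the hole (at atmospheric pressure). Bernoulli: P₁ + ρg h = P_atm + ½ρv₂².
With P₁ − P_atm = 399000 Pa, v₂ = √(2gh + 2ΔP/ρ) = √(2·9.81·24.1 + 2·399000/791) = 38.5 m/s.

v = 38.5 m/s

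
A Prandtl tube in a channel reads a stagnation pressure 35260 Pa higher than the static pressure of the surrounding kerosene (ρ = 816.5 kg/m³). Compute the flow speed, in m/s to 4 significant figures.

v = 9.293 m/s

At the stagnation point the flow is brought to rest, so Bernoulli gives P_stag − P_static = ½ρv².
v = √(2ΔP/ρ) = √(2·35260/816.5) = 9.293 m/s.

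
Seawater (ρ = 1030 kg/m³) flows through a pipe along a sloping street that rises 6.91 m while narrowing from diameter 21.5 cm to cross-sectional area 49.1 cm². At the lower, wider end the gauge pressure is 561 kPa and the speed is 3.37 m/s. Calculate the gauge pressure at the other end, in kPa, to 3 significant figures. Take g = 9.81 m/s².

P₂ ≈ 177 kPa

The volume flow rate is constant, so v₂ = (A₁/A₂)v₁ = (363/49.1)·3.37 = 24.9 m/s.
Applying Bernoulli between the two ends and solving for P₂: P₂ = P₁ + ½ρ(v₁² − v₂²) − ρgΔh.
P₂ = 561000 + ½·1030·(3.37² − 24.9²) − 1030·9.81·(+6.91) = 561000 + (-314000) − (69800) = 177000 Pa.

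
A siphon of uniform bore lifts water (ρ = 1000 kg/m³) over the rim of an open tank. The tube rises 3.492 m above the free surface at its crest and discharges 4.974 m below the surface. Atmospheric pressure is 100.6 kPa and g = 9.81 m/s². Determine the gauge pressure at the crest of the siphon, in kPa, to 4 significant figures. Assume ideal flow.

P_gauge ≈ -83.05 kPa

The outlet speed comes from Torricelli: v = √(2g·4.974) = 9.879 m/s.
The bore is uniform, so the speed at the crest is the same v. Bernoulli surface→crest: P_atm = P_top + ½ρv² + ρg·h_top.
P_top = 100600 − ½·1000·9.879² − 1000·9.81·3.492 = 17550 Pa. So P_gauge = P_top − P_atm = -83050 Pa.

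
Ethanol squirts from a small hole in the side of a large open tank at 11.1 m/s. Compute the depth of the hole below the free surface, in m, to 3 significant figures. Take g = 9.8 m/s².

Torricelli: v = √(2gh), so h = v²/(2g).
h = 11.1²/(2·9.8) = 123/19.60 = 6.29 m.

h ≈ 6.29 m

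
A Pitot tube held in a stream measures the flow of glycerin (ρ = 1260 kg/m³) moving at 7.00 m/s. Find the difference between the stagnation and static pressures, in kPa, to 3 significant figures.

The dynamic pressure equals the rise in static pressure at the stagnation point: ΔP = ½ρv².
ΔP = ½·1260·7.00² = 30900 Pa.

30.9 kPa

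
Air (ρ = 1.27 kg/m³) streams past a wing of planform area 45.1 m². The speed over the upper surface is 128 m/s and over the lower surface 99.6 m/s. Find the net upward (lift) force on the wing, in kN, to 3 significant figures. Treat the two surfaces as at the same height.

F ≈ 185 kN

With equal heights on the two surfaces, Bernoulli gives P_lower − P_upper = ½ρ(v_upper² − v_lower²).
ΔP = ½·1.27·(128² − 99.6²) = 4100 Pa.
Lift = ΔP · A = 4100 × 45.1 = 185000 N.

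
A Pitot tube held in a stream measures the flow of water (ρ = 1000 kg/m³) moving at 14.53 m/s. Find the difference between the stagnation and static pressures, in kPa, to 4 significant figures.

The dynamic pressure equals the rise in static pressure at the stagnation point: ΔP = ½ρv².
ΔP = ½·1000·14.53² = 105600 Pa.

ΔP ≈ 105.6 kPa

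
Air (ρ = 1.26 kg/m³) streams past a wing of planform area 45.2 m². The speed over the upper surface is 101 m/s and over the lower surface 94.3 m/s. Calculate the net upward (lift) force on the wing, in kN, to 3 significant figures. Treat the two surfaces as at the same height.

With equal heights on the two surfaces, Bernoulli gives P_lower − P_upper = ½ρ(v_upper² − v_lower²).
ΔP = ½·1.26·(101² − 94.3²) = 824 Pa.
Lift = ΔP · A = 824 × 45.2 = 37300 N.

F = 37.3 kN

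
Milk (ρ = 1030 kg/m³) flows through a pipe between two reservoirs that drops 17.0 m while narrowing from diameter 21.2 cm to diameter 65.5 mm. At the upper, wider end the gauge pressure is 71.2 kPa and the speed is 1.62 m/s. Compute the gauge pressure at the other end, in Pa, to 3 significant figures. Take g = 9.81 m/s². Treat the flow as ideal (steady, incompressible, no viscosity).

Continuity gives A₁v₁ = A₂v₂, so v₂ = (353 cm²)/(33.7 cm²) × 1.62 m/s = 17.0 m/s.
Bernoulli: P₁ + ½ρv₁² + ρg h₁ = P₂ + ½ρv₂² + ρg h₂, so P₂ = P₁ + ½ρ(v₁² − v₂²) − ρg(h₂ − h₁).
P₂ = 71200 + ½·1030·(1.62² − 17.0²) − 1030·9.81·(−17.0) = 71200 + (-147000) − (-172000) = 96000 Pa.

P₂ ≈ 96000 Pa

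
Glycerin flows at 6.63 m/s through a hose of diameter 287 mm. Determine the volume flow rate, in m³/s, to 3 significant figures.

Q = A·v = 0.0647 m² × 6.63 m/s = 0.429 m³/s.

Q ≈ 0.429 m³/s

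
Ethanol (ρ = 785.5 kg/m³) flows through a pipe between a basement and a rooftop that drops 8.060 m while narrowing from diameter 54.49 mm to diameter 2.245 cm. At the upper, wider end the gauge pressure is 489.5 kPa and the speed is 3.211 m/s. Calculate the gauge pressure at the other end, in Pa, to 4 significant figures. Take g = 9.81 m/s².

P₂ = 415100 Pa

Continuity gives A₁v₁ = A₂v₂, so v₂ = (23.32 cm²)/(3.958 cm²) × 3.211 m/s = 18.92 m/s.
Applying Bernoulli between the two ends and solving for P₂: P₂ = P₁ + ½ρ(v₁² − v₂²) − ρgΔh.
P₂ = 489500 + ½·785.5·(3.211² − 18.92²) − 785.5·9.81·(−8.060) = 489500 + (-136500) − (-62110) = 415100 Pa.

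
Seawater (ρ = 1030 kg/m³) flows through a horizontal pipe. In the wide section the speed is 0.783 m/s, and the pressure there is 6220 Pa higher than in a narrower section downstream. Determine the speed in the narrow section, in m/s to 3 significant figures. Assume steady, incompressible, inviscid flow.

Horizontal Bernoulli: P₁ + ½ρv₁² = P₂ + ½ρv₂², so v₂² = v₁² + 2(P₁ − P₂)/ρ.
v₂ = √(0.783² + 2·6220/1030) = √(0.613 + 12.1) = 3.56 m/s.

v₂ ≈ 3.56 m/s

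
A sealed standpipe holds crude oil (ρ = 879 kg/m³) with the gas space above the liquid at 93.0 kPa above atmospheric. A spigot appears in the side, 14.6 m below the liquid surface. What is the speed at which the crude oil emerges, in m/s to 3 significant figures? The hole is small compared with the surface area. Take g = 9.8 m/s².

v ≈ 22.3 m/s

Take point 1 at the surface (v₁ ≈ 0) and point 2 at the hole (at atmospheric pressure). Bernoulli: P₁ + ρg h = P_atm + ½ρv₂².
With P₁ − P_atm = 93000 Pa, v₂ = √(2gh + 2ΔP/ρ) = √(2·9.8·14.6 + 2·93000/879) = 22.3 m/s.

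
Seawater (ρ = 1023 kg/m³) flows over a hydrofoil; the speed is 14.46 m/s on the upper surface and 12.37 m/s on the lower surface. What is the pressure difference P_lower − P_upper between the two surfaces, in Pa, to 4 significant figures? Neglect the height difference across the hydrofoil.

ΔP ≈ 28680 Pa

The pressure is lower where the speed is higher: ΔP = ½ρ(v_up² − v_low²).
ΔP = ½·1023·(14.46² − 12.37²) = 28680 Pa.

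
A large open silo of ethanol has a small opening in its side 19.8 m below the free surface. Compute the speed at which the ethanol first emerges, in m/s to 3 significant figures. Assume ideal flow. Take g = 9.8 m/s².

v = 19.7 m/s

The surface is effectively still and both ends are open, so ½v² = gh and v = √(2·9.8·19.8) = 19.7 m/s.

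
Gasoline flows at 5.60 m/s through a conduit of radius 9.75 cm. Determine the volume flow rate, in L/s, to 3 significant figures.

Q = A·v = 0.0299 m² × 5.60 m/s = 0.167 m³/s.
Converting: 0.167 m³/s × 1000 = 167 L/s.

Q ≈ 167 L/s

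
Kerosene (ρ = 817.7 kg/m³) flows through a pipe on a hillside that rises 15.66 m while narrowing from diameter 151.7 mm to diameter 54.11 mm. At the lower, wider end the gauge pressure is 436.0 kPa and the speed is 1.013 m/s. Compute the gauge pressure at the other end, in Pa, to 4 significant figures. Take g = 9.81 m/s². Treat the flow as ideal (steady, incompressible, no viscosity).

Continuity gives A₁v₁ = A₂v₂, so v₂ = (180.7 cm²)/(23.00 cm²) × 1.013 m/s = 7.962 m/s.
Energy conservation along the streamline gives P₂ = P₁ − ½ρ(v₂² − v₁²) − ρg(h₂ − h₁).
P₂ = 436000 + ½·817.7·(1.013² − 7.962²) − 817.7·9.81·(+15.66) = 436000 + (-25500) − (125600) = 284900 Pa.

P₂ ≈ 284900 Pa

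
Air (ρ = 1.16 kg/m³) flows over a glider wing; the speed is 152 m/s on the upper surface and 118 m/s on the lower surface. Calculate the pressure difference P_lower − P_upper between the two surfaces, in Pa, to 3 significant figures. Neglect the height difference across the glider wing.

ΔP = 5320 Pa

With negligible Δh, P + ½ρv² is constant, so P_low − P_up = ½ρ(v_up² − v_low²).
ΔP = ½·1.16·(152² − 118²) = 5320 Pa.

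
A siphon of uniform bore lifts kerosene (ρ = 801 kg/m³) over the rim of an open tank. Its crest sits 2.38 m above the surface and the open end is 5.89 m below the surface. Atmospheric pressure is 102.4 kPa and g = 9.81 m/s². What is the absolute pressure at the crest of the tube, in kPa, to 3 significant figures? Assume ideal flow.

P_top = 37.4 kPa

From the surface to the outlet (both open to atmosphere, surface at rest): v = √(2g·h_out) = √(2·9.81·5.89) = 10.7 m/s.
The bore is uniform, so the speed at the crest is the same v. Bernoulli surface→crest: P_atm = P_top + ½ρv² + ρg·h_top.
P_top = 102400 − ½·801·10.7² − 801·9.81·2.38 = 37400 Pa.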